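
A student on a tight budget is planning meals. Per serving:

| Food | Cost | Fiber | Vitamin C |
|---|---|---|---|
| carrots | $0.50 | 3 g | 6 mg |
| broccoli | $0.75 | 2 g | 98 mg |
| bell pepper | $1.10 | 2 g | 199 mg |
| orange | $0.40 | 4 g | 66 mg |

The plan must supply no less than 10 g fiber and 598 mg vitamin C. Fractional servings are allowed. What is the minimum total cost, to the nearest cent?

carrots only: max(10/3, 598/6) = 99.67 servings → $49.83.
broccoli only: max(10/2, 598/98) = 6.102 servings → $4.58.
bell pepper only: max(10/2, 598/199) = 5 servings → $5.50.
orange only: max(10/4, 598/66) = 9.061 servings → $3.62.
carrots + broccoli: intersection lies outside the first quadrant.
carrots + bell pepper with both tight: 1.357 servings and 2.964 servings → $3.94.
carrots + orange with both targets exact would need a negative amount; discard.
broccoli + bell pepper with both tight: 3.931 servings and 1.069 servings → $4.12.
broccoli + orange: the both-tight solution has a negative serving — not a feasible corner.
bell pepper + orange with both tight: 2.608 servings and 1.196 servings → $3.35.
So the least-cost plan costs $3.35.

$3.35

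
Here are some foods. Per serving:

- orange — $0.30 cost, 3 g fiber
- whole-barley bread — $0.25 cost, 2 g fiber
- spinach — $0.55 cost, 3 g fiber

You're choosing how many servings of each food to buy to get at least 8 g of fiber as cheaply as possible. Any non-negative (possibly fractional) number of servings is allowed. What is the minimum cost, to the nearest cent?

$0.80

Cost per g of fiber: orange $0.1000, whole-barley bread $0.1250, spinach $0.1833.
With no serving limits, use only orange: 8 g / 3 g = 2.667 servings × $0.30 = $0.80.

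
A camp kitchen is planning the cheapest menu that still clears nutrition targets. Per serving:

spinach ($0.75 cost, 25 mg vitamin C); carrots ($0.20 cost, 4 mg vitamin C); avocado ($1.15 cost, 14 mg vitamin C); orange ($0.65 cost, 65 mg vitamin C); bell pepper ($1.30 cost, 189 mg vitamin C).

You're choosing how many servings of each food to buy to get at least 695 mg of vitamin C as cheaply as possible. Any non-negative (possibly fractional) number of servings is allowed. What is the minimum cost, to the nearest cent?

Cost per mg of vitamin C: bell pepper $0.0069, orange $0.0100, spinach $0.0300, carrots $0.0500, avocado $0.0821.
With no serving limits, use only bell pepper: 695 mg / 189 mg = 3.677 servings × $1.30 = $4.78.

$4.78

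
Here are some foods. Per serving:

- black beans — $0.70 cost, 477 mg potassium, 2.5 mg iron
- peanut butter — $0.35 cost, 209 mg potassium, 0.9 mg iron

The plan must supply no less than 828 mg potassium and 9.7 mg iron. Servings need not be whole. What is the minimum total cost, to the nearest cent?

$2.72

Compare the cost at each extreme point of the feasible region.
black beans only: max(828/477, 9.7/2.5) = 3.88 servings → $2.72.
peanut butter only: max(828/209, 9.7/0.9) = 10.78 servings → $3.77.
black beans + peanut butter: the both-tight solution has a negative serving — not a feasible corner.
So the least-cost plan costs $2.72.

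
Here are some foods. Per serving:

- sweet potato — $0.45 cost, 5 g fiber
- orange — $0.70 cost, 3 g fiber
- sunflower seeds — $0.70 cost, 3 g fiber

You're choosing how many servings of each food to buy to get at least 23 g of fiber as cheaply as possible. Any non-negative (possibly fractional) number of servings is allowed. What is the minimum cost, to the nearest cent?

Cost per g of fiber: sweet potato $0.0900, orange $0.2333, sunflower seeds $0.2333.
With no serving limits, use only sweet potato: 23 g / 5 g = 4.6 servings × $0.45 = $2.07.

$2.07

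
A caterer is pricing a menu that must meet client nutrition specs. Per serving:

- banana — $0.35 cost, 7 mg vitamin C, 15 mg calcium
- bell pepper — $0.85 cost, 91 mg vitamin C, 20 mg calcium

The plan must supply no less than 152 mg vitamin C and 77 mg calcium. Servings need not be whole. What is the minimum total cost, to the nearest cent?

At the optimum either one food covers both requirements or two foods hit both targets exactly; no other combination can be cheaper.
banana only: max(152/7, 77/15) = 21.71 servings → $7.60.
bell pepper only: max(152/91, 77/20) = 3.85 servings → $3.27.
banana + bell pepper with both tight: 3.238 servings and 1.421 servings → $2.34.
So the least-cost plan costs $2.34.

$2.34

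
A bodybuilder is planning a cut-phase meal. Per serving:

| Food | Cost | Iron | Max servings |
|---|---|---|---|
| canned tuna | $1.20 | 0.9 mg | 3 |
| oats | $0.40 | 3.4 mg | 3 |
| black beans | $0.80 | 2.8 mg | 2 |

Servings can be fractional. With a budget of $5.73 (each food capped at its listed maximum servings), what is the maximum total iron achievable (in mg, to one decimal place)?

18.0 mg

Iron per dollar: oats 8.5, black beans 3.5, canned tuna 0.75.
Take 3 servings of oats: spends $1.20, +10.2 mg iron (running total 10.2 mg).
Take 2 servings of black beans: spends $1.60, +5.6 mg iron (running total 15.8 mg).
Take 2.442 servings of canned tuna: spends $2.93, +2.2 mg iron (running total 18.0 mg).
Greedy by best ratio exhausts the cost allowance optimally: 18.0 mg.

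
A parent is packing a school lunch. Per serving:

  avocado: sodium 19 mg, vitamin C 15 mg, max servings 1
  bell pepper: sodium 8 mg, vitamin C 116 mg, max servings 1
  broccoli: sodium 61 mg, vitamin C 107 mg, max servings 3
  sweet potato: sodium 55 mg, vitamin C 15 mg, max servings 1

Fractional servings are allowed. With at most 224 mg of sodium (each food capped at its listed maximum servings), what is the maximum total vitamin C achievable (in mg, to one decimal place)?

Vitamin C per mg sodium: bell pepper 14.5, broccoli 1.754, avocado 0.7895, sweet potato 0.2727.
Take 1 serving of bell pepper: uses 8 mg sodium, +116.0 mg vitamin C (running total 116.0 mg).
Take 3 servings of broccoli: uses 183 mg sodium, +321.0 mg vitamin C (running total 437.0 mg).
Take 1 serving of avocado: uses 19 mg sodium, +15.0 mg vitamin C (running total 452.0 mg).
Take 0.2545 servings of sweet potato: uses 14 mg sodium, +3.8 mg vitamin C (running total 455.8 mg).
Greedy by best ratio exhausts the sodium allowance optimally: 455.8 mg.

455.8 mg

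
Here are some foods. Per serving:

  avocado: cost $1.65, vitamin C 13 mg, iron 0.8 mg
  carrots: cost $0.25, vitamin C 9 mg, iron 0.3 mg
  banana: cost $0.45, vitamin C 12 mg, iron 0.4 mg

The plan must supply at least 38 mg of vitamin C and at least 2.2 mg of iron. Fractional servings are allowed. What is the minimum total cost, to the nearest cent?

Minimising a linear cost over {vitamin C ≥ 38, iron ≥ 2.2, servings ≥ 0} — the optimum is at a vertex, using one or two foods.
avocado only: max(38/13, 2.2/0.8) = 2.923 servings → $4.82.
carrots only: max(38/9, 2.2/0.3) = 7.333 servings → $1.83.
banana only: max(38/12, 2.2/0.4) = 5.5 servings → $2.48.
avocado + carrots with both tight: 2.545 servings and 0.5455 servings → $4.34.
avocado + banana with both tight: 2.545 servings and 0.4091 servings → $4.38.
carrots + banana (both tight): parallel constraints — no distinct corner.
Cheapest feasible corner: $1.83.

$1.83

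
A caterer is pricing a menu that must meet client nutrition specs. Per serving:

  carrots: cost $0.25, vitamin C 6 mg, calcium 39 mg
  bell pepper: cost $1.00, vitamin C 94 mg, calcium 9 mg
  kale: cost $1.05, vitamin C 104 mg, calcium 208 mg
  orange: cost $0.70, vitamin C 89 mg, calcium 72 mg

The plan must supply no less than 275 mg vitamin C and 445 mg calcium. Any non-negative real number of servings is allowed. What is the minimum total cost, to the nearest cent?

For a min-cost LP with two ≥-constraints, a basic feasible solution has at most two positive variables.
carrots only: max(275/6, 445/39) = 45.83 servings → $11.46.
bell pepper only: max(275/94, 445/9) = 49.44 servings → $49.44.
kale only: max(275/104, 445/208) = 2.644 servings → $2.78.
orange only: max(275/89, 445/72) = 6.181 servings → $4.33.
carrots + bell pepper with both tight: 10.9 servings and 2.23 servings → $4.95.
carrots + kale: the both-tight solution has a negative serving — not a feasible corner.
carrots + orange with both tight: 6.517 servings and 2.651 servings → $3.48.
bell pepper + kale with both tight: 0.5866 servings and 2.114 servings → $2.81.
bell pepper + orange: the both-tight solution has a negative serving — not a feasible corner.
kale + orange with both tight: 1.797 servings and 0.9906 servings → $2.58.
The minimum over all feasible corners is $2.58.

$2.58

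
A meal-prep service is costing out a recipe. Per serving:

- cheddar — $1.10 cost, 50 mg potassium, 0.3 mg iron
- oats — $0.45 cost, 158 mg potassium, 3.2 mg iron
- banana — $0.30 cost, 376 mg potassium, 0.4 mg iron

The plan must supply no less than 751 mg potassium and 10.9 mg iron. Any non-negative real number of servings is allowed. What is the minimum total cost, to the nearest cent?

This is a tiny linear program; its minimum lies at a vertex of the feasible set. List the vertices and price them.
cheddar only: max(751/50, 10.9/0.3) = 36.33 servings → $39.97.
oats only: max(751/158, 10.9/3.2) = 4.753 servings → $2.14.
banana only: max(751/376, 10.9/0.4) = 27.25 servings → $8.18.
cheddar + oats with both tight: 6.048 servings and 2.839 servings → $7.93.
cheddar + banana with both targets exact would need a negative amount; discard.
oats + banana with both tight: 3.332 servings and 0.5974 servings → $1.68.
The minimum over all feasible corners is $1.68.

$1.68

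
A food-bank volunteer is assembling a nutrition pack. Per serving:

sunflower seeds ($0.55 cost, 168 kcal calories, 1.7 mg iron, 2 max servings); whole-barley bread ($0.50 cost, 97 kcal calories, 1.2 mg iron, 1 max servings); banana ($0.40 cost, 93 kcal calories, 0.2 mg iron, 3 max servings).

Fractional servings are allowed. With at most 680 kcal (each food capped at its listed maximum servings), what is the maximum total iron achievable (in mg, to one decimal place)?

Iron per kcal: whole-barley bread 0.01237, sunflower seeds 0.01012, banana 0.002151.
Take 1 serving of whole-barley bread: uses 97 kcal, +1.2 mg iron (running total 1.2 mg).
Take 2 servings of sunflower seeds: uses 336 kcal, +3.4 mg iron (running total 4.6 mg).
Take 2.656 servings of banana: uses 247 kcal, +0.5 mg iron (running total 5.1 mg).
Filling greedily by iron-per-kcal is optimal for one linear limit, giving 5.1 mg.

5.1 mg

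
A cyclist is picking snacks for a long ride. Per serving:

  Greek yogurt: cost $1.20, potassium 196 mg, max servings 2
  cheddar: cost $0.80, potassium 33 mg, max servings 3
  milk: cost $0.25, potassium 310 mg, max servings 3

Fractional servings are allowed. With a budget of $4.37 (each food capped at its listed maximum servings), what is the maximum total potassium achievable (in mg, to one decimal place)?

1372.3 mg

Potassium per dollar: milk 1240, Greek yogurt 163.3, cheddar 41.25.
Take 3 servings of milk: spends $0.75, +930.0 mg potassium (running total 930.0 mg).
Take 2 servings of Greek yogurt: spends $2.40, +392.0 mg potassium (running total 1322.0 mg).
Take 1.525 servings of cheddar: spends $1.22, +50.3 mg potassium (running total 1372.3 mg).
Filling greedily by potassium-per-dollar is optimal for one linear limit, giving 1372.3 mg.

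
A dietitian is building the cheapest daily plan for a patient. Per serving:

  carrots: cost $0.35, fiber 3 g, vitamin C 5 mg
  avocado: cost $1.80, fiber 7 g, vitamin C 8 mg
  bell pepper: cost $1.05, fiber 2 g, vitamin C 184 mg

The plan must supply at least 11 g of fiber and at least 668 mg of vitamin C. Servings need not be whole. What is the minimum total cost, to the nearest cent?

carrots only: max(11/3, 668/5) = 133.6 servings → $46.76.
avocado only: max(11/7, 668/8) = 83.5 servings → $150.30.
bell pepper only: max(11/2, 668/184) = 5.5 servings → $5.78.
carrots + avocado with both targets exact would need a negative amount; discard.
carrots + bell pepper with both tight: 1.269 servings and 3.596 servings → $4.22.
avocado + bell pepper with both tight: 0.5409 servings and 3.607 servings → $4.76.
Cheapest feasible corner: $4.22.

$4.22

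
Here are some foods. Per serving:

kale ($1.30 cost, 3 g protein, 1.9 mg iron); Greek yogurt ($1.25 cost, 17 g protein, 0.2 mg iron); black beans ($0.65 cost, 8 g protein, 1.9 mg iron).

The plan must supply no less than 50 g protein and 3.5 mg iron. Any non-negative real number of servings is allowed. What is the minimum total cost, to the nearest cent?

An LP optimum is at a vertex; with two nutrient constraints at most two foods are used. Check each candidate.
kale only: max(50/3, 3.5/1.9) = 16.67 servings → $21.67.
Greek yogurt only: max(50/17, 3.5/0.2) = 17.5 servings → $21.88.
black beans only: max(50/8, 3.5/1.9) = 6.25 servings → $4.06.
kale + Greek yogurt with both tight: 1.562 servings and 2.666 servings → $5.36.
kale + black beans: intersection lies outside the first quadrant.
Greek yogurt + black beans with both tight: 2.182 servings and 1.612 servings → $3.78.
So the least-cost plan costs $3.78.

$3.78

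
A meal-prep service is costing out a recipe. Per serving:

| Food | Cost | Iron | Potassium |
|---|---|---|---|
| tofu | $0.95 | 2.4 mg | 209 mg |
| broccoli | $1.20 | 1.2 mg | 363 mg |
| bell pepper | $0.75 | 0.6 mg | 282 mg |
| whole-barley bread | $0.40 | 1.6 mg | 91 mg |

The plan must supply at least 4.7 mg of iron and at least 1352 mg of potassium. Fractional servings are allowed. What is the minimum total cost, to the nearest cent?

$3.80

This is a tiny linear program; its minimum lies at a vertex of the feasible set. List the vertices and price them.
tofu only: max(4.7/2.4, 1352/209) = 6.469 servings → $6.15.
broccoli only: max(4.7/1.2, 1352/363) = 3.917 servings → $4.70.
bell pepper only: max(4.7/0.6, 1352/282) = 7.833 servings → $5.88.
whole-barley bread only: max(4.7/1.6, 1352/91) = 14.86 servings → $5.94.
tofu + broccoli with both tight: 0.1349 servings and 3.647 servings → $4.50.
tofu + bell pepper with both tight: 0.9325 servings and 4.103 servings → $3.96.
tofu + whole-barley bread: intersection lies outside the first quadrant.
broccoli + bell pepper: intersection lies outside the first quadrant.
broccoli + whole-barley bread with both tight: 3.68 servings and 0.1775 servings → $4.49.
bell pepper + whole-barley bread with both tight: 4.376 servings and 1.297 servings → $3.80.
The minimum over all feasible corners is $3.80.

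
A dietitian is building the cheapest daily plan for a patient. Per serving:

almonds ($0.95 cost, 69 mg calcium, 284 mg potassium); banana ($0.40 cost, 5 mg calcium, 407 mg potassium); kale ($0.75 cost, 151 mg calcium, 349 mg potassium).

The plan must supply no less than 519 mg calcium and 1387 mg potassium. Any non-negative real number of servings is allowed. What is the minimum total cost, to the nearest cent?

$2.76

An LP optimum is at a vertex; with two nutrient constraints at most two foods are used. Check each candidate.
almonds only: max(519/69, 1387/284) = 7.522 servings → $7.15.
banana only: max(519/5, 1387/407) = 103.8 servings → $41.52.
kale only: max(519/151, 1387/349) = 3.974 servings → $2.98.
almonds + banana: the both-tight solution has a negative serving — not a feasible corner.
almonds + kale with both tight: 1.505 servings and 2.749 servings → $3.49.
banana + kale with both tight: 0.474 servings and 3.421 servings → $2.76.
Cheapest feasible corner: $2.76.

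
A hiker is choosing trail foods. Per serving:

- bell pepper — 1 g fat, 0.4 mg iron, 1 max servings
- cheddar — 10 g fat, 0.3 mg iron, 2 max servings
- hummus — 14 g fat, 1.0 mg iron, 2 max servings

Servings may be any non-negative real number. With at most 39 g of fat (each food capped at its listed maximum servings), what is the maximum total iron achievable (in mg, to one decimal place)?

2.7 mg

Iron per g fat: bell pepper 0.4, hummus 0.07143, cheddar 0.03.
Take 1 serving of bell pepper: uses 1 g fat, +0.4 mg iron (running total 0.4 mg).
Take 2 servings of hummus: uses 28 g fat, +2.0 mg iron (running total 2.4 mg).
Take 1 serving of cheddar: uses 10 g fat, +0.3 mg iron (running total 2.7 mg).
Greedy by best ratio exhausts the fat allowance optimally: 2.7 mg.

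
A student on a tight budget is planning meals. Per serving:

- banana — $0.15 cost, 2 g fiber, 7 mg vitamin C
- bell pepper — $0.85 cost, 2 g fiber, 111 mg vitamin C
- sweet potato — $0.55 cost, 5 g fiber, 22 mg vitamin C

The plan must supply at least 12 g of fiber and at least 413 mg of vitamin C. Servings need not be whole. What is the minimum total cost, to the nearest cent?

The cheapest plan sits at a corner of the feasible region — with two constraints it uses at most two foods.
banana only: max(12/2, 413/7) = 59 servings → $8.85.
bell pepper only: max(12/2, 413/111) = 6 servings → $5.10.
sweet potato only: max(12/5, 413/22) = 18.77 servings → $10.32.
banana + bell pepper with both tight: 2.433 servings and 3.567 servings → $3.40.
banana + sweet potato with both targets exact would need a negative amount; discard.
bell pepper + sweet potato with both tight: 3.524 servings and 0.9902 servings → $3.54.
So the least-cost plan costs $3.40.

$3.40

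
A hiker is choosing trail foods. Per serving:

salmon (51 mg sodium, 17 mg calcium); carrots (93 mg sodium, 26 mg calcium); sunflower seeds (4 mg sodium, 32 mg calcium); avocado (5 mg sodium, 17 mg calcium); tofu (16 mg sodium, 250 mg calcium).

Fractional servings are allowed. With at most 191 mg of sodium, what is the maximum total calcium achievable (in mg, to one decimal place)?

Calcium per mg sodium: tofu 15.62, sunflower seeds 8, avocado 3.4, salmon 0.3333, carrots 0.2796.
With no serving limits, spend the whole sodium allowance on tofu: 191 mg / 16 mg × 250 mg = 2984.4 mg.

2984.4 mg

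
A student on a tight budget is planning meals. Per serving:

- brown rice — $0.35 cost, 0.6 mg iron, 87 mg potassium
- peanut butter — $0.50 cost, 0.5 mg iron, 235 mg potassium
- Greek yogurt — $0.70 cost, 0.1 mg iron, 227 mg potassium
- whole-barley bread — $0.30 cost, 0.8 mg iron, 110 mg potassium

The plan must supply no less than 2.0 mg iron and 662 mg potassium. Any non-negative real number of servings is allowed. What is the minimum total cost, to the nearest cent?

This is a tiny linear program; its minimum lies at a vertex of the feasible set. List the vertices and price them.
brown rice only: max(2.0/0.6, 662/87) = 7.609 servings → $2.66.
peanut butter only: max(2.0/0.5, 662/235) = 4 servings → $2.00.
Greek yogurt only: max(2.0/0.1, 662/227) = 20 servings → $14.00.
whole-barley bread only: max(2.0/0.8, 662/110) = 6.018 servings → $1.81.
brown rice + peanut butter with both tight: 1.426 servings and 2.289 servings → $1.64.
brown rice + Greek yogurt with both tight: 3.042 servings and 1.751 servings → $2.29.
brown rice + whole-barley bread: intersection lies outside the first quadrant.
peanut butter + Greek yogurt with both targets exact would need a negative amount; discard.
peanut butter + whole-barley bread with both tight: 2.328 servings and 1.045 servings → $1.48.
Greek yogurt + whole-barley bread with both tight: 1.815 servings and 2.273 servings → $1.95.
Cheapest feasible corner: $1.48.

$1.48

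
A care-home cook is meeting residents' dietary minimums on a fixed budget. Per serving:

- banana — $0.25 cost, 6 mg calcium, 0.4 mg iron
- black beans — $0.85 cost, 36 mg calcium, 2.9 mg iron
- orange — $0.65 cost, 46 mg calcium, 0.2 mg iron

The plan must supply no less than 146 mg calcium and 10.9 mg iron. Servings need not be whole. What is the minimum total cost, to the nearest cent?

$3.34

banana only: max(146/6, 10.9/0.4) = 27.25 servings → $6.81.
black beans only: max(146/36, 10.9/2.9) = 4.056 servings → $3.45.
orange only: max(146/46, 10.9/0.2) = 54.5 servings → $35.42.
banana + black beans with both tight: 10.33 servings and 2.333 servings → $4.57.
banana + orange: intersection lies outside the first quadrant.
black beans + orange with both tight: 3.742 servings and 0.2456 servings → $3.34.
Cheapest feasible corner: $3.34.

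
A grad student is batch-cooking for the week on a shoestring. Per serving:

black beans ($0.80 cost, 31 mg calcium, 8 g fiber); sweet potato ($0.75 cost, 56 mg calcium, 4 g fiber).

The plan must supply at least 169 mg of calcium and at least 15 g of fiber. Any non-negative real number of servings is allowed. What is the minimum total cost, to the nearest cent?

$2.46

Check every corner: each single food scaled to meet both minima, and each pair solved so both constraints bind.
black beans only: max(169/31, 15/8) = 5.452 servings → $4.36.
sweet potato only: max(169/56, 15/4) = 3.75 servings → $2.81.
black beans + sweet potato with both tight: 0.5062 servings and 2.738 servings → $2.46.
Cheapest feasible corner: $2.46.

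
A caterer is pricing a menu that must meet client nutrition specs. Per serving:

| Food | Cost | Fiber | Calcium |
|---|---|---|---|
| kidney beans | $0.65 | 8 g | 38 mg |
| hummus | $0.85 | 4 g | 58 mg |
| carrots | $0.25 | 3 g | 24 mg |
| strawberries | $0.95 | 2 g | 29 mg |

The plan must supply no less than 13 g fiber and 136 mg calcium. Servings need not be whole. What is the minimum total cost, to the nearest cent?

For a min-cost LP with two ≥-constraints, a basic feasible solution has at most two positive variables.
kidney beans only: max(13/8, 136/38) = 3.579 servings → $2.33.
hummus only: max(13/4, 136/58) = 3.25 servings → $2.76.
carrots only: max(13/3, 136/24) = 5.667 servings → $1.42.
strawberries only: max(13/2, 136/29) = 6.5 servings → $6.17.
kidney beans + hummus with both tight: 0.6731 servings and 1.904 servings → $2.06.
kidney beans + carrots with both targets exact would need a negative amount; discard.
kidney beans + strawberries with both tight: 0.6731 servings and 3.808 servings → $4.05.
hummus + carrots with both tight: 1.231 servings and 2.692 servings → $1.72.
hummus + strawberries (both tight): parallel constraints — no distinct corner.
carrots + strawberries with both tight: 2.692 servings and 2.462 servings → $3.01.
Cheapest feasible corner: $1.42.

$1.42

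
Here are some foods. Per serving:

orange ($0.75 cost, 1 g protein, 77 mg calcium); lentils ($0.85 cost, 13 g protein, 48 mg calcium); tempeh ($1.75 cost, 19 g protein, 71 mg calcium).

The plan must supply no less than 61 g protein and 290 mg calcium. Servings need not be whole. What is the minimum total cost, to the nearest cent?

$4.59

Check every corner: each single food scaled to meet both minima, and each pair solved so both constraints bind.
orange only: max(61/1, 290/77) = 61 servings → $45.75.
lentils only: max(61/13, 290/48) = 6.042 servings → $5.14.
tempeh only: max(61/19, 290/71) = 4.085 servings → $7.15.
orange + lentils with both tight: 0.8835 servings and 4.624 servings → $4.59.
orange + tempeh with both tight: 0.847 servings and 3.166 servings → $6.18.
lentils + tempeh: the both-tight solution has a negative serving — not a feasible corner.
The minimum over all feasible corners is $4.59.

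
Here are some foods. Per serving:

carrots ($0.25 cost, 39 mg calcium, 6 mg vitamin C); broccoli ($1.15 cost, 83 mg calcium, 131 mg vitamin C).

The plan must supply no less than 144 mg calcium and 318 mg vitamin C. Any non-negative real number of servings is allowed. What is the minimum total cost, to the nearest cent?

Two binding constraints pin down two serving amounts, so the optimal mix uses at most two foods. The candidates are each food alone (scaled to the tighter of calcium/vitamin C) and each pair with both constraints tight.
carrots only: max(144/39, 318/6) = 53 servings → $13.25.
broccoli only: max(144/83, 318/131) = 2.427 servings → $2.79.
carrots + broccoli: intersection lies outside the first quadrant.
The minimum over all feasible corners is $2.79.

$2.79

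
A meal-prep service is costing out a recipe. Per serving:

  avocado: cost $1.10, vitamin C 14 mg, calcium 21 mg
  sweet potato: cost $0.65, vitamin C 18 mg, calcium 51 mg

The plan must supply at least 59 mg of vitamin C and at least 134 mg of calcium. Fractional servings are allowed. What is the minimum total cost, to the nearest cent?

avocado only: max(59/14, 134/21) = 6.381 servings → $7.02.
sweet potato only: max(59/18, 134/51) = 3.278 servings → $2.13.
avocado + sweet potato with both tight: 1.777 servings and 1.896 servings → $3.19.
So the least-cost plan costs $2.13.

$2.13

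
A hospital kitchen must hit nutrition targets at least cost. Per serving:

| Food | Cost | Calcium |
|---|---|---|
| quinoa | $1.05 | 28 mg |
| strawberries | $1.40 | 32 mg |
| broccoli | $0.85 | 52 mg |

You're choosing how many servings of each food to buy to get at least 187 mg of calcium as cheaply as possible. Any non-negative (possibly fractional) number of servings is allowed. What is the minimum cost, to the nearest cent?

$3.06

Cost per mg of calcium: broccoli $0.0163, quinoa $0.0375, strawberries $0.0437.
With no serving limits, use only broccoli: 187 mg / 52 mg = 3.596 servings × $0.85 = $3.06.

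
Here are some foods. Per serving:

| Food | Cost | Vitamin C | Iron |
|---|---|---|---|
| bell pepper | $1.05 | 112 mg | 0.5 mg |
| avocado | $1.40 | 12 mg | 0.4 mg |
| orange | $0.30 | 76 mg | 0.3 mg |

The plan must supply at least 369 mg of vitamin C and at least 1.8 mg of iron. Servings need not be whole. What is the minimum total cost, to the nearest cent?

$1.80

The cheapest plan sits at a corner of the feasible region — with two constraints it uses at most two foods.
bell pepper only: max(369/112, 1.8/0.5) = 3.6 servings → $3.78.
avocado only: max(369/12, 1.8/0.4) = 30.75 servings → $43.05.
orange only: max(369/76, 1.8/0.3) = 6 servings → $1.80.
bell pepper + avocado with both tight: 3.247 servings and 0.4407 servings → $4.03.
bell pepper + orange: intersection lies outside the first quadrant.
avocado + orange with both tight: 0.9739 servings and 4.701 servings → $2.77.
The minimum over all feasible corners is $1.80.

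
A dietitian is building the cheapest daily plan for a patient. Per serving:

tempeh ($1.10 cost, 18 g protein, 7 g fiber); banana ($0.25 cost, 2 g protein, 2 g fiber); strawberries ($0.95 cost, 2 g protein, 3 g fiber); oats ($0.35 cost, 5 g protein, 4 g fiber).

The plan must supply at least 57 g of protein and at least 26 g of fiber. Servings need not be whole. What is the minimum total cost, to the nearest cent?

$3.57

Two binding constraints pin down two serving amounts, so the optimal mix uses at most two foods. The candidates are each food alone (scaled to the tighter of protein/fiber) and each pair with both constraints tight.
tempeh only: max(57/18, 26/7) = 3.714 servings → $4.09.
banana only: max(57/2, 26/2) = 28.5 servings → $7.12.
strawberries only: max(57/2, 26/3) = 28.5 servings → $27.07.
oats only: max(57/5, 26/4) = 11.4 servings → $3.99.
tempeh + banana with both tight: 2.818 servings and 3.136 servings → $3.88.
tempeh + strawberries with both tight: 2.975 servings and 1.725 servings → $4.91.
tempeh + oats with both tight: 2.649 servings and 1.865 servings → $3.57.
banana + strawberries: the both-tight solution has a negative serving — not a feasible corner.
banana + oats with both targets exact would need a negative amount; discard.
strawberries + oats: intersection lies outside the first quadrant.
The minimum over all feasible corners is $3.57.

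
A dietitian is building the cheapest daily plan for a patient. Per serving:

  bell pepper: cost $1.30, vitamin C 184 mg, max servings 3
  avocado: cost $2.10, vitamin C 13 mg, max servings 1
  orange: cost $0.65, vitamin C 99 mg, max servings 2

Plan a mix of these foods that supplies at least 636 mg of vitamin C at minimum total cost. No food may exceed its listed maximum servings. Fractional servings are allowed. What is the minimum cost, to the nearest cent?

$4.39

Cost per mg of vitamin C: orange $0.0066, bell pepper $0.0071, avocado $0.1615.
Take 2 servings of orange: +198.0 mg vitamin C for $1.30 (total $1.30, still need 438.0 mg).
Take 2.38 servings of bell pepper: +438.0 mg vitamin C for $3.09 (total $4.39, still need 0.0 mg).
Filling from the cheapest source first is optimal under one linear minimum: $4.39.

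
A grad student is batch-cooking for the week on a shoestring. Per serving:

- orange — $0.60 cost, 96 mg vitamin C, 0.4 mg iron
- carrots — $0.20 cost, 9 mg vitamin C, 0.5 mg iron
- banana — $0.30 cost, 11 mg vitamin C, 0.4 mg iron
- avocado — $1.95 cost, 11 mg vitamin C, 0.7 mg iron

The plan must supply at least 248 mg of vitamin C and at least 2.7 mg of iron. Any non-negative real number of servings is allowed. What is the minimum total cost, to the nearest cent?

$2.07

A basic optimal solution has at most two foods positive. Try each food alone and each pair with both targets met exactly.
orange only: max(248/96, 2.7/0.4) = 6.75 servings → $4.05.
carrots only: max(248/9, 2.7/0.5) = 27.56 servings → $5.51.
banana only: max(248/11, 2.7/0.4) = 22.55 servings → $6.76.
avocado only: max(248/11, 2.7/0.7) = 22.55 servings → $43.96.
orange + carrots with both tight: 2.245 servings and 3.604 servings → $2.07.
orange + banana with both tight: 2.044 servings and 4.706 servings → $2.64.
orange + avocado with both tight: 2.291 servings and 2.548 servings → $6.34.
carrots + banana with both targets exact would need a negative amount; discard.
carrots + avocado with both targets exact would need a negative amount; discard.
banana + avocado with both targets exact would need a negative amount; discard.
So the least-cost plan costs $2.07.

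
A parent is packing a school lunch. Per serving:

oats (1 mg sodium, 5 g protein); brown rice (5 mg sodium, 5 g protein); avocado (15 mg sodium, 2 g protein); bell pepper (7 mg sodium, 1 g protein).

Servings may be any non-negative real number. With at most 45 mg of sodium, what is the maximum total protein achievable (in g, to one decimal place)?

225.0 g

Protein per mg sodium: oats 5, brown rice 1, bell pepper 0.1429, avocado 0.1333.
With no serving limits, spend the whole sodium allowance on oats: 45 mg / 1 mg × 5 g = 225.0 g.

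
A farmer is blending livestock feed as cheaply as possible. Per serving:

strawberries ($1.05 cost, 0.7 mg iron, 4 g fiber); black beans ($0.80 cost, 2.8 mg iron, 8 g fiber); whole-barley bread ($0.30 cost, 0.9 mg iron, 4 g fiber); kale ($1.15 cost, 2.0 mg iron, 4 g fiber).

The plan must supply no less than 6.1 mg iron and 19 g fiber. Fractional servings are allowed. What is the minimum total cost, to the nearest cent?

$1.79

An LP optimum is at a vertex; with two nutrient constraints at most two foods are used. Check each candidate.
strawberries only: max(6.1/0.7, 19/4) = 8.714 servings → $9.15.
black beans only: max(6.1/2.8, 19/8) = 2.375 servings → $1.90.
whole-barley bread only: max(6.1/0.9, 19/4) = 6.778 servings → $2.03.
kale only: max(6.1/2.0, 19/4) = 4.75 servings → $5.46.
strawberries + black beans with both tight: 0.7857 servings and 1.982 servings → $2.41.
strawberries + whole-barley bread: intersection lies outside the first quadrant.
strawberries + kale with both tight: 2.615 servings and 2.135 servings → $5.20.
black beans + whole-barley bread with both tight: 1.825 servings and 1.1 servings → $1.79.
black beans + kale: intersection lies outside the first quadrant.
whole-barley bread + kale with both tight: 3.091 servings and 1.659 servings → $2.84.
So the least-cost plan costs $1.79.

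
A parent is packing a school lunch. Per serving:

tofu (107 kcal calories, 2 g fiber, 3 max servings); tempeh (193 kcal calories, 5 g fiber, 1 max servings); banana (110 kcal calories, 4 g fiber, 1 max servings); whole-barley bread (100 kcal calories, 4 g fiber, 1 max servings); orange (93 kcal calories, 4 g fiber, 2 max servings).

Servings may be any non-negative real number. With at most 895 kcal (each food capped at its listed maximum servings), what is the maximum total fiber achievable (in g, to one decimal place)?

26.7 g

Fiber per kcal: orange 0.04301, whole-barley bread 0.04, banana 0.03636, tempeh 0.02591, tofu 0.01869.
Take 2 servings of orange: uses 186 kcal, +8.0 g fiber (running total 8.0 g).
Take 1 serving of whole-barley bread: uses 100 kcal, +4.0 g fiber (running total 12.0 g).
Take 1 serving of banana: uses 110 kcal, +4.0 g fiber (running total 16.0 g).
Take 1 serving of tempeh: uses 193 kcal, +5.0 g fiber (running total 21.0 g).
Take 2.86 servings of tofu: uses 306 kcal, +5.7 g fiber (running total 26.7 g).
Greedy by best ratio exhausts the calories allowance optimally: 26.7 g.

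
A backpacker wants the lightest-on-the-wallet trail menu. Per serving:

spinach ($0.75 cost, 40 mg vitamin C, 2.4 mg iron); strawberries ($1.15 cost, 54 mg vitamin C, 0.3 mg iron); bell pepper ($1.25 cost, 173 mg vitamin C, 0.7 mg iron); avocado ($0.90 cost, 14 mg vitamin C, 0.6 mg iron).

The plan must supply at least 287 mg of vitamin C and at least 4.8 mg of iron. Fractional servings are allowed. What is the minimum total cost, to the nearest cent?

$2.82

Two binding constraints pin down two serving amounts, so the optimal mix uses at most two foods. The candidates are each food alone (scaled to the tighter of vitamin C/iron) and each pair with both constraints tight.
spinach only: max(287/40, 4.8/2.4) = 7.175 servings → $5.38.
strawberries only: max(287/54, 4.8/0.3) = 16 servings → $18.40.
bell pepper only: max(287/173, 4.8/0.7) = 6.857 servings → $8.57.
avocado only: max(287/14, 4.8/0.6) = 20.5 servings → $18.45.
spinach + strawberries with both tight: 1.472 servings and 4.224 servings → $5.96.
spinach + bell pepper with both tight: 1.626 servings and 1.283 servings → $2.82.
spinach + avocado: the both-tight solution has a negative serving — not a feasible corner.
strawberries + bell pepper: the both-tight solution has a negative serving — not a feasible corner.
strawberries + avocado with both tight: 3.723 servings and 6.138 servings → $9.81.
bell pepper + avocado with both tight: 1.117 servings and 6.697 servings → $7.42.
So the least-cost plan costs $2.82.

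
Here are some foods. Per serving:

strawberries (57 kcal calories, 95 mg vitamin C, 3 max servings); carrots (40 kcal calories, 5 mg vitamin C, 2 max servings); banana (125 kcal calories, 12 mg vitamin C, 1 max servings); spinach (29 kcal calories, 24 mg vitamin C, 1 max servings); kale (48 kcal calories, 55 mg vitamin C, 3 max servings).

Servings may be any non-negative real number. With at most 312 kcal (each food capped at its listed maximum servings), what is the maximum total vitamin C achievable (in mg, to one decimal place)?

446.6 mg

Vitamin C per kcal: strawberries 1.667, kale 1.146, spinach 0.8276, carrots 0.125, banana 0.096.
Take 3 servings of strawberries: uses 171 kcal, +285.0 mg vitamin C (running total 285.0 mg).
Take 2.938 servings of kale: uses 141 kcal, +161.6 mg vitamin C (running total 446.6 mg).
Greedy by best ratio exhausts the calories allowance optimally: 446.6 mg.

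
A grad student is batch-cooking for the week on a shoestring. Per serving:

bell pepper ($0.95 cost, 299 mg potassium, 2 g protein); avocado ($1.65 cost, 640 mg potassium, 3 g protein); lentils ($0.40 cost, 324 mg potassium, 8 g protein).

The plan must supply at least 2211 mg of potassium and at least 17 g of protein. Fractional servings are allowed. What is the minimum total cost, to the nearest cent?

$2.73

Two binding constraints pin down two serving amounts, so the optimal mix uses at most two foods. The candidates are each food alone (scaled to the tighter of potassium/protein) and each pair with both constraints tight.
bell pepper only: max(2211/299, 17/2) = 8.5 servings → $8.07.
avocado only: max(2211/640, 17/3) = 5.667 servings → $9.35.
lentils only: max(2211/324, 17/8) = 6.824 servings → $2.73.
bell pepper + avocado: intersection lies outside the first quadrant.
bell pepper + lentils with both tight: 6.984 servings and 0.379 servings → $6.79.
avocado + lentils with both tight: 2.936 servings and 1.024 servings → $5.25.
The minimum over all feasible corners is $2.73.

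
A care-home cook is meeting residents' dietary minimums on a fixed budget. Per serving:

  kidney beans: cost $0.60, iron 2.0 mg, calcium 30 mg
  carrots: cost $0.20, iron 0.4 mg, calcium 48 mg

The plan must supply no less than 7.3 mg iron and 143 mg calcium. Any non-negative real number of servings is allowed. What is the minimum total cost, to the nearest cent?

$2.25

Two binding constraints pin down two serving amounts, so the optimal mix uses at most two foods. The candidates are each food alone (scaled to the tighter of iron/calcium) and each pair with both constraints tight.
kidney beans only: max(7.3/2.0, 143/30) = 4.767 servings → $2.86.
carrots only: max(7.3/0.4, 143/48) = 18.25 servings → $3.65.
kidney beans + carrots with both tight: 3.49 servings and 0.7976 servings → $2.25.
So the least-cost plan costs $2.25.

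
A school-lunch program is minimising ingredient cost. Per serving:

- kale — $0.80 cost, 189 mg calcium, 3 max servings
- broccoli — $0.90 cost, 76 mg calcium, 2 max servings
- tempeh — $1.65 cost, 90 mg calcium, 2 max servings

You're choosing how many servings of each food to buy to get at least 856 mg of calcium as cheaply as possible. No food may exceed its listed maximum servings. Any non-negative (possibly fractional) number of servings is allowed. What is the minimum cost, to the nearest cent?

$6.71

Cost per mg of calcium: kale $0.0042, broccoli $0.0118, tempeh $0.0183.
Take 3 servings of kale: +567.0 mg calcium for $2.40 (total $2.40, still need 289.0 mg).
Take 2 servings of broccoli: +152.0 mg calcium for $1.80 (total $4.20, still need 137.0 mg).
Take 1.522 servings of tempeh: +137.0 mg calcium for $2.51 (total $6.71, still need 0.0 mg).
Filling from the cheapest source first is optimal under one linear minimum: $6.71.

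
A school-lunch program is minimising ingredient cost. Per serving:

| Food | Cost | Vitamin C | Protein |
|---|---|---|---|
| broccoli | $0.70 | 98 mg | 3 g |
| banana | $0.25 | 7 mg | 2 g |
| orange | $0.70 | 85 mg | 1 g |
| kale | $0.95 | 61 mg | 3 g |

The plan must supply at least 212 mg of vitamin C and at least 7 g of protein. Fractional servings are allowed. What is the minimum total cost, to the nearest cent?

An LP optimum is at a vertex; with two nutrient constraints at most two foods are used. Check each candidate.
broccoli only: max(212/98, 7/3) = 2.333 servings → $1.63.
banana only: max(212/7, 7/2) = 30.29 servings → $7.57.
orange only: max(212/85, 7/1) = 7 servings → $4.90.
kale only: max(212/61, 7/3) = 3.475 servings → $3.30.
broccoli + banana with both tight: 2.143 servings and 0.2857 servings → $1.57.
broccoli + orange: the both-tight solution has a negative serving — not a feasible corner.
broccoli + kale with both tight: 1.883 servings and 0.4505 servings → $1.75.
banana + orange with both tight: 2.35 servings and 2.301 servings → $2.20.
banana + kale: intersection lies outside the first quadrant.
orange + kale with both tight: 1.077 servings and 1.974 servings → $2.63.
Cheapest feasible corner: $1.57.

$1.57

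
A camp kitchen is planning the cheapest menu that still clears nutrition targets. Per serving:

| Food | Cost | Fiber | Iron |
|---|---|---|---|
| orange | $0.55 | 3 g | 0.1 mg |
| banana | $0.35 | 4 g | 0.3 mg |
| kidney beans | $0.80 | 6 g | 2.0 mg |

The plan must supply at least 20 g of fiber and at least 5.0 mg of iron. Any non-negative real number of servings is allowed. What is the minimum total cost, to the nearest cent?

For a min-cost LP with two ≥-constraints, a basic feasible solution has at most two positive variables.
orange only: max(20/3, 5.0/0.1) = 50 servings → $27.50.
banana only: max(20/4, 5.0/0.3) = 16.67 servings → $5.83.
kidney beans only: max(20/6, 5.0/2.0) = 3.333 servings → $2.67.
orange + banana: intersection lies outside the first quadrant.
orange + kidney beans with both tight: 1.852 servings and 2.407 servings → $2.94.
banana + kidney beans with both tight: 1.613 servings and 2.258 servings → $2.37.
Cheapest feasible corner: $2.37.

$2.37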